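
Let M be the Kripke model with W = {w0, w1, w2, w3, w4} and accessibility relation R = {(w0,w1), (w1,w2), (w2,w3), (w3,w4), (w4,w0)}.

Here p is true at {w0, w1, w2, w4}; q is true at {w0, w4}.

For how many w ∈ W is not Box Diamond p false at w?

w0: Box Diamond p is T. ✗
w1: Box Diamond p is F. ✓
w2: Box Diamond p is T. ✗
w3: Box Diamond p is T. ✗
w4: Box Diamond p is T. ✗
Satisfying worlds: {w1}.
So not Box Diamond p fails at the other 4 worlds.

4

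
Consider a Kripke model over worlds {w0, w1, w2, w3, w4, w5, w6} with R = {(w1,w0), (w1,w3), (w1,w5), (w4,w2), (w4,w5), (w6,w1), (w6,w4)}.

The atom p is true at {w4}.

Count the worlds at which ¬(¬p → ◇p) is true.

w0: ¬p → ◇p is F. ✓
w1: ¬p → ◇p is F. ✓
w2: ¬p → ◇p is F. ✓
w3: ¬p → ◇p is F. ✓
w4: ¬p → ◇p is T. ✗
w5: ¬p → ◇p is F. ✓
w6: ¬p → ◇p is T. ✗
Satisfying worlds: {w0, w1, w2, w3, w5}.

5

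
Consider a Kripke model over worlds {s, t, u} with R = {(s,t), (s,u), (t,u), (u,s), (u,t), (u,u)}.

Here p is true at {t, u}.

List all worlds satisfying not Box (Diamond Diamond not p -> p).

s: Box (Diamond Diamond not p -> p) is T. ✗
t: Box (Diamond Diamond not p -> p) is T. ✗
u: Box (Diamond Diamond not p -> p) is F. ✓

{u}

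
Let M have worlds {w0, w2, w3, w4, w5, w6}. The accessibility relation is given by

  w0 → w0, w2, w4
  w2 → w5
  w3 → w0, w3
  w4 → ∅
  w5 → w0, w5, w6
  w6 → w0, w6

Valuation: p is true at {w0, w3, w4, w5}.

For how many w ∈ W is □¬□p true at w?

w0: successors {w0, w2, w4}; ¬□p there: w0:T, w2:F, w4:F. ✗
w2: successors {w5}; ¬□p there: w5:T. ✓
w3: successors {w0, w3}; ¬□p there: w0:T, w3:F. ✗
w4: no successors, so □¬□p holds vacuously. ✓
w5: successors {w0, w5, w6}; ¬□p there: w0:T, w5:T, w6:T. ✓
w6: successors {w0, w6}; ¬□p there: w0:T, w6:T. ✓
Satisfying worlds: {w2, w4, w5, w6}.

4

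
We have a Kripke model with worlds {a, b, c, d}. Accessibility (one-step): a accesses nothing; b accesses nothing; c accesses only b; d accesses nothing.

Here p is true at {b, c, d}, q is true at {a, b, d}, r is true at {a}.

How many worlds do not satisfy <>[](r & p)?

a: no successors, so <>[](r & p) fails. ✗
b: no successors, so <>[](r & p) fails. ✗
c: successors {b}; [](r & p) there: b:T. ✓
d: no successors, so <>[](r & p) fails. ✗
Satisfying worlds: {c}.
So <>[](r & p) fails at the other 3 worlds.

3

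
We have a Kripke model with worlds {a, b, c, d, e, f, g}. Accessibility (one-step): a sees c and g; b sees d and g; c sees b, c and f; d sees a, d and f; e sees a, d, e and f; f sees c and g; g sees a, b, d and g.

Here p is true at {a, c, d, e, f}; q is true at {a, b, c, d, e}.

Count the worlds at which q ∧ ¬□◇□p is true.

a: q is T, ¬□◇□p is T. ✓
b: q is T, ¬□◇□p is F. ✗
c: q is T, ¬□◇□p is T. ✓
d: q is T, ¬□◇□p is T. ✓
e: q is T, ¬□◇□p is T. ✓
f: q is F, ¬□◇□p is T. ✗
g: q is F, ¬□◇□p is T. ✗
Satisfying worlds: {a, c, d, e}.

4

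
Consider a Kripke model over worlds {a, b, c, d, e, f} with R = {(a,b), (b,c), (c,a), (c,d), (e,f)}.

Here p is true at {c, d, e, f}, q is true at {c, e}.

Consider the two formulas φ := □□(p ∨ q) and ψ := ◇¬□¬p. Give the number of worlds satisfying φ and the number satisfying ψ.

For □□(p ∨ q):
a: successors {b}; □(p ∨ q) there: b:T. ✓
b: successors {c}; □(p ∨ q) there: c:F. ✗
c: successors {a, d}; □(p ∨ q) there: a:F, d:T. ✗
d: no successors, so □□(p ∨ q) holds vacuously. ✓
e: successors {f}; □(p ∨ q) there: f:T. ✓
f: no successors, so □□(p ∨ q) holds vacuously. ✓
— 4 worlds.
For ◇¬□¬p:
a: successors {b}; ¬□¬p there: b:T. ✓
b: successors {c}; ¬□¬p there: c:T. ✓
c: successors {a, d}; ¬□¬p there: a:F, d:F. ✗
d: no successors, so ◇¬□¬p fails. ✗
e: successors {f}; ¬□¬p there: f:F. ✗
f: no successors, so ◇¬□¬p fails. ✗
— 2 worlds.

4 and 2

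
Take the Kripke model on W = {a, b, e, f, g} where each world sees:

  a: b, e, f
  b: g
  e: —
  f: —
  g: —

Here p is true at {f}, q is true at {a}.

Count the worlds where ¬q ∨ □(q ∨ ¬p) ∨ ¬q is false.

a: ¬q ∨ □(q ∨ ¬p) is F, ¬q is F. ✗
b: ¬q ∨ □(q ∨ ¬p) is T, ¬q is T. ✓
e: ¬q ∨ □(q ∨ ¬p) is T, ¬q is T. ✓
f: ¬q ∨ □(q ∨ ¬p) is T, ¬q is T. ✓
g: ¬q ∨ □(q ∨ ¬p) is T, ¬q is T. ✓
Satisfying worlds: {b, e, f, g}.
So ¬q ∨ □(q ∨ ¬p) ∨ ¬q fails at the other 1 world.

1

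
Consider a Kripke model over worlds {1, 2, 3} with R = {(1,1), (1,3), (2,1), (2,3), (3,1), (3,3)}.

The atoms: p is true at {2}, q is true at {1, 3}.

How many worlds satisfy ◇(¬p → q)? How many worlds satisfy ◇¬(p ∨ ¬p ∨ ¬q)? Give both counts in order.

3 and 0

For ◇(¬p → q):
1: successors {1, 3}; ¬p → q there: 1:T, 3:T. ✓
2: successors {1, 3}; ¬p → q there: 1:T, 3:T. ✓
3: successors {1, 3}; ¬p → q there: 1:T, 3:T. ✓
— 3 worlds.
For ◇¬(p ∨ ¬p ∨ ¬q):
1: successors {1, 3}; ¬(p ∨ ¬p ∨ ¬q) there: 1:F, 3:F. ✗
2: successors {1, 3}; ¬(p ∨ ¬p ∨ ¬q) there: 1:F, 3:F. ✗
3: successors {1, 3}; ¬(p ∨ ¬p ∨ ¬q) there: 1:F, 3:F. ✗
— 0 worlds.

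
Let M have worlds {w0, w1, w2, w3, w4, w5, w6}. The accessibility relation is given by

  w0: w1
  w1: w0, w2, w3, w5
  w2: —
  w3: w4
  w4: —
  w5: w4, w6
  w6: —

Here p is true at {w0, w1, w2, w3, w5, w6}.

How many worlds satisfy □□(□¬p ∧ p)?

w0: successors {w1}; □(□¬p ∧ p) there: w1:F. ✗
w1: successors {w0, w2, w3, w5}; □(□¬p ∧ p) there: w0:F, w2:T, w3:F, w5:F. ✗
w2: no successors, so □□(□¬p ∧ p) holds vacuously. ✓
w3: successors {w4}; □(□¬p ∧ p) there: w4:T. ✓
w4: no successors, so □□(□¬p ∧ p) holds vacuously. ✓
w5: successors {w4, w6}; □(□¬p ∧ p) there: w4:T, w6:T. ✓
w6: no successors, so □□(□¬p ∧ p) holds vacuously. ✓
Satisfying worlds: {w2, w3, w4, w5, w6}.

5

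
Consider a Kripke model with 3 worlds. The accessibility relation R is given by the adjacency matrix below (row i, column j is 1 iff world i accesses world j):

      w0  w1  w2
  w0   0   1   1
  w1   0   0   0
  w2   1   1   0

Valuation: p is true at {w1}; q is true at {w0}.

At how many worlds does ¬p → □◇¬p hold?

1

w0: ¬p is T, □◇¬p is F. ✗
w1: ¬p is F, □◇¬p is T. ✓
w2: ¬p is T, □◇¬p is F. ✗
Satisfying worlds: {w1}.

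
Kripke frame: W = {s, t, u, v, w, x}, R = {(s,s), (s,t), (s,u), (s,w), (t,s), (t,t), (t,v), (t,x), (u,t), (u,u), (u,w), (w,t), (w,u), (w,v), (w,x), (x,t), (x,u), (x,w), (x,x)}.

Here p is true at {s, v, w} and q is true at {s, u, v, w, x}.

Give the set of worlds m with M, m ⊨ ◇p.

s: successors {s, t, u, w}; p there: s:T, t:F, u:F, w:T. ✓
t: successors {s, t, v, x}; p there: s:T, t:F, v:T, x:F. ✓
u: successors {t, u, w}; p there: t:F, u:F, w:T. ✓
v: no successors, so ◇p fails. ✗
w: successors {t, u, v, x}; p there: t:F, u:F, v:T, x:F. ✓
x: successors {t, u, w, x}; p there: t:F, u:F, w:T, x:F. ✓

{s, t, u, w, x}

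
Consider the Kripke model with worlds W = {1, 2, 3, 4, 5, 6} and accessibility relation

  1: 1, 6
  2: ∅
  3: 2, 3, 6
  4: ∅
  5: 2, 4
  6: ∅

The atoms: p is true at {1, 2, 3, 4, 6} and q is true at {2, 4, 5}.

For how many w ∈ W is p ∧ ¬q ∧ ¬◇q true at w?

2

1: p is T, ¬q ∧ ¬◇q is T. ✓
2: p is T, ¬q ∧ ¬◇q is F. ✗
3: p is T, ¬q ∧ ¬◇q is F. ✗
4: p is T, ¬q ∧ ¬◇q is F. ✗
5: p is F, ¬q ∧ ¬◇q is F. ✗
6: p is T, ¬q ∧ ¬◇q is T. ✓
Satisfying worlds: {1, 6}.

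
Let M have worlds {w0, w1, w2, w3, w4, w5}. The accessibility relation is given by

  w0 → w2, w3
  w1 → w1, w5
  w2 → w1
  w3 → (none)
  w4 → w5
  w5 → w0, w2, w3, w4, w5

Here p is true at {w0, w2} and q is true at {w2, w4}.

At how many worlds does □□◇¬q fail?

3

w0: successors {w2, w3}; □◇¬q there: w2:T, w3:T. ✓
w1: successors {w1, w5}; □◇¬q there: w1:T, w5:F. ✗
w2: successors {w1}; □◇¬q there: w1:T. ✓
w3: no successors, so □□◇¬q holds vacuously. ✓
w4: successors {w5}; □◇¬q there: w5:F. ✗
w5: successors {w0, w2, w3, w4, w5}; □◇¬q there: w0:F, w2:T, w3:T, w4:T, w5:F. ✗
Satisfying worlds: {w0, w2, w3}.
So □□◇¬q fails at the other 3 worlds.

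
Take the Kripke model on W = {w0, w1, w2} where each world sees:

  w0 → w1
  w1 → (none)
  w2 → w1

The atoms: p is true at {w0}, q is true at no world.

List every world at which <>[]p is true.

w0: successors {w1}; []p there: w1:T. ✓
w1: no successors, so <>[]p fails. ✗
w2: successors {w1}; []p there: w1:T. ✓

{w0, w2}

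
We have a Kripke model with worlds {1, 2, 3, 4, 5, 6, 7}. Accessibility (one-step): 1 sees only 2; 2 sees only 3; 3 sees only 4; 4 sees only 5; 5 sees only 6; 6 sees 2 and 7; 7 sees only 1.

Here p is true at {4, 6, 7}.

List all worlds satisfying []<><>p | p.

{1, 3, 4, 6, 7}

1: []<><>p is T, p is F. ✓
2: []<><>p is F, p is F. ✗
3: []<><>p is T, p is F. ✓
4: []<><>p is T, p is T. ✓
5: []<><>p is F, p is F. ✗
6: []<><>p is F, p is T. ✓
7: []<><>p is F, p is T. ✓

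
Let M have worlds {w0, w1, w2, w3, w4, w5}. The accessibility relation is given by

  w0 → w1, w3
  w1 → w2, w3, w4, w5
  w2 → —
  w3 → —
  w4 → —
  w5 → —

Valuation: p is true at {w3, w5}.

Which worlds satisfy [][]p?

{w1, w2, w3, w4, w5}

w0: successors {w1, w3}; []p there: w1:F, w3:T. ✗
w1: successors {w2, w3, w4, w5}; []p there: w2:T, w3:T, w4:T, w5:T. ✓
w2: no successors, so [][]p holds vacuously. ✓
w3: no successors, so [][]p holds vacuously. ✓
w4: no successors, so [][]p holds vacuously. ✓
w5: no successors, so [][]p holds vacuously. ✓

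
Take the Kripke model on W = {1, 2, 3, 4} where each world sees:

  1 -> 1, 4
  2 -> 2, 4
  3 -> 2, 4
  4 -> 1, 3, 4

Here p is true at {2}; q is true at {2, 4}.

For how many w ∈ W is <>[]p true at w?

1: successors {1, 4}; []p there: 1:F, 4:F. ✗
2: successors {2, 4}; []p there: 2:F, 4:F. ✗
3: successors {2, 4}; []p there: 2:F, 4:F. ✗
4: successors {1, 3, 4}; []p there: 1:F, 3:F, 4:F. ✗
Satisfying worlds: ∅.

0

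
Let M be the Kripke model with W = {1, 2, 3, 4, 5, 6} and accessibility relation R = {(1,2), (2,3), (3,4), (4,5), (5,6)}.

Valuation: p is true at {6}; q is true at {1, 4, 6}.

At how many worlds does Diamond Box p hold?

2

1: successors {2}; Box p there: 2:F. ✗
2: successors {3}; Box p there: 3:F. ✗
3: successors {4}; Box p there: 4:F. ✗
4: successors {5}; Box p there: 5:T. ✓
5: successors {6}; Box p there: 6:T. ✓
6: no successors, so Diamond Box p fails. ✗
Satisfying worlds: {4, 5}.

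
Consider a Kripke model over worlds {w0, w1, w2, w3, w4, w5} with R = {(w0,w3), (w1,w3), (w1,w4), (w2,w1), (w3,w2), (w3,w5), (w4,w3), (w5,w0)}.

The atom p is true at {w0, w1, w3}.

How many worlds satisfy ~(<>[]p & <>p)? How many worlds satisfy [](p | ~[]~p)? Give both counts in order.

For ~(<>[]p & <>p):
w0: <>[]p & <>p is F. ✓
w1: <>[]p & <>p is T. ✗
w2: <>[]p & <>p is F. ✓
w3: <>[]p & <>p is F. ✓
w4: <>[]p & <>p is F. ✓
w5: <>[]p & <>p is T. ✗
— 4 worlds.
For [](p | ~[]~p):
w0: successors {w3}; p | ~[]~p there: w3:T. ✓
w1: successors {w3, w4}; p | ~[]~p there: w3:T, w4:T. ✓
w2: successors {w1}; p | ~[]~p there: w1:T. ✓
w3: successors {w2, w5}; p | ~[]~p there: w2:T, w5:T. ✓
w4: successors {w3}; p | ~[]~p there: w3:T. ✓
w5: successors {w0}; p | ~[]~p there: w0:T. ✓
— 6 worlds.

4 and 6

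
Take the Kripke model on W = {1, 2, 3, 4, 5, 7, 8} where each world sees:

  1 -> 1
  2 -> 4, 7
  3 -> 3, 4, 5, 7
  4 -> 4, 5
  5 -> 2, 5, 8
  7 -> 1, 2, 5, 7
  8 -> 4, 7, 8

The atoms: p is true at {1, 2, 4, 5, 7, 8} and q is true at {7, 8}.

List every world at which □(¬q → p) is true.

1: successors {1}; ¬q → p there: 1:T. ✓
2: successors {4, 7}; ¬q → p there: 4:T, 7:T. ✓
3: successors {3, 4, 5, 7}; ¬q → p there: 3:F, 4:T, 5:T, 7:T. ✗
4: successors {4, 5}; ¬q → p there: 4:T, 5:T. ✓
5: successors {2, 5, 8}; ¬q → p there: 2:T, 5:T, 8:T. ✓
7: successors {1, 2, 5, 7}; ¬q → p there: 1:T, 2:T, 5:T, 7:T. ✓
8: successors {4, 7, 8}; ¬q → p there: 4:T, 7:T, 8:T. ✓

{1, 2, 4, 5, 7, 8}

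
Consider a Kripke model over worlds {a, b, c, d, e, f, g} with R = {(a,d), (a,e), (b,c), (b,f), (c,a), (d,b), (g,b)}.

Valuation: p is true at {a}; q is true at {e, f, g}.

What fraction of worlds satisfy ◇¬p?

4/7

a: successors {d, e}; ¬p there: d:T, e:T. ✓
b: successors {c, f}; ¬p there: c:T, f:T. ✓
c: successors {a}; ¬p there: a:F. ✗
d: successors {b}; ¬p there: b:T. ✓
e: no successors, so ◇¬p fails. ✗
f: no successors, so ◇¬p fails. ✗
g: successors {b}; ¬p there: b:T. ✓
That's 4 of 7 worlds, so 4/7.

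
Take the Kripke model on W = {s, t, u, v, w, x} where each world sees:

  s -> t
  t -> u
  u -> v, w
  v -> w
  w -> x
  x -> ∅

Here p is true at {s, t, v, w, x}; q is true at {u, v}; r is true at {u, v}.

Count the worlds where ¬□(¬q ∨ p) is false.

5

s: □(¬q ∨ p) is T. ✗
t: □(¬q ∨ p) is F. ✓
u: □(¬q ∨ p) is T. ✗
v: □(¬q ∨ p) is T. ✗
w: □(¬q ∨ p) is T. ✗
x: □(¬q ∨ p) is T. ✗
Satisfying worlds: {t}.
So ¬□(¬q ∨ p) fails at the other 5 worlds.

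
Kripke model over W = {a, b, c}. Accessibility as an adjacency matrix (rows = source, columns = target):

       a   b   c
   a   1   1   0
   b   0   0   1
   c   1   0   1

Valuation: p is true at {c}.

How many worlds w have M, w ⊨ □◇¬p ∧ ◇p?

2

a: □◇¬p is F, ◇p is F. ✗
b: □◇¬p is T, ◇p is T. ✓
c: □◇¬p is T, ◇p is T. ✓
Satisfying worlds: {b, c}.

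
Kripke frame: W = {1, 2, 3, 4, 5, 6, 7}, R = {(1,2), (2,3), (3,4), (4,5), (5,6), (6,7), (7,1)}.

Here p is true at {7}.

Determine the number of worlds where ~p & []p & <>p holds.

1

1: ~p is T, []p & <>p is F. ✗
2: ~p is T, []p & <>p is F. ✗
3: ~p is T, []p & <>p is F. ✗
4: ~p is T, []p & <>p is F. ✗
5: ~p is T, []p & <>p is F. ✗
6: ~p is T, []p & <>p is T. ✓
7: ~p is F, []p & <>p is F. ✗
Satisfying worlds: {6}.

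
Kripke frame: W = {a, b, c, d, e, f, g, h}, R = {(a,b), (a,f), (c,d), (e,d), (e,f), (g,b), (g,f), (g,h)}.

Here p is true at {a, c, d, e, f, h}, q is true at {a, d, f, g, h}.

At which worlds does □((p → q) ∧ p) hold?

{b, c, d, e, f, h}

a: successors {b, f}; (p → q) ∧ p there: b:F, f:T. ✗
b: no successors, so □((p → q) ∧ p) holds vacuously. ✓
c: successors {d}; (p → q) ∧ p there: d:T. ✓
d: no successors, so □((p → q) ∧ p) holds vacuously. ✓
e: successors {d, f}; (p → q) ∧ p there: d:T, f:T. ✓
f: no successors, so □((p → q) ∧ p) holds vacuously. ✓
g: successors {b, f, h}; (p → q) ∧ p there: b:F, f:T, h:T. ✗
h: no successors, so □((p → q) ∧ p) holds vacuously. ✓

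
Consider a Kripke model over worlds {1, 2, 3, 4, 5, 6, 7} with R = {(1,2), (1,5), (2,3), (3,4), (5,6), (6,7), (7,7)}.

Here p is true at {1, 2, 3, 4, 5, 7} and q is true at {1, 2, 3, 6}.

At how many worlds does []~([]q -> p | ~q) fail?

1: successors {2, 5}; ~([]q -> p | ~q) there: 2:F, 5:F. ✗
2: successors {3}; ~([]q -> p | ~q) there: 3:F. ✗
3: successors {4}; ~([]q -> p | ~q) there: 4:F. ✗
4: no successors, so []~([]q -> p | ~q) holds vacuously. ✓
5: successors {6}; ~([]q -> p | ~q) there: 6:F. ✗
6: successors {7}; ~([]q -> p | ~q) there: 7:F. ✗
7: successors {7}; ~([]q -> p | ~q) there: 7:F. ✗
Satisfying worlds: {4}.
So []~([]q -> p | ~q) fails at the other 6 worlds.

6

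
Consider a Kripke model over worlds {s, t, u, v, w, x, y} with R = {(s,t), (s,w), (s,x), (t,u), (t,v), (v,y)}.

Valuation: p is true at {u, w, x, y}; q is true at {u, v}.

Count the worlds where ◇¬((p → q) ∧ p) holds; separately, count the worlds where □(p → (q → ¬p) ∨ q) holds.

For ◇¬((p → q) ∧ p):
s: successors {t, w, x}; ¬((p → q) ∧ p) there: t:T, w:T, x:T. ✓
t: successors {u, v}; ¬((p → q) ∧ p) there: u:F, v:T. ✓
u: no successors, so ◇¬((p → q) ∧ p) fails. ✗
v: successors {y}; ¬((p → q) ∧ p) there: y:T. ✓
w: no successors, so ◇¬((p → q) ∧ p) fails. ✗
x: no successors, so ◇¬((p → q) ∧ p) fails. ✗
y: no successors, so ◇¬((p → q) ∧ p) fails. ✗
— 3 worlds.
For □(p → (q → ¬p) ∨ q):
s: successors {t, w, x}; p → (q → ¬p) ∨ q there: t:T, w:T, x:T. ✓
t: successors {u, v}; p → (q → ¬p) ∨ q there: u:T, v:T. ✓
u: no successors, so □(p → (q → ¬p) ∨ q) holds vacuously. ✓
v: successors {y}; p → (q → ¬p) ∨ q there: y:T. ✓
w: no successors, so □(p → (q → ¬p) ∨ q) holds vacuously. ✓
x: no successors, so □(p → (q → ¬p) ∨ q) holds vacuously. ✓
y: no successors, so □(p → (q → ¬p) ∨ q) holds vacuously. ✓
— 7 worlds.

3 and 7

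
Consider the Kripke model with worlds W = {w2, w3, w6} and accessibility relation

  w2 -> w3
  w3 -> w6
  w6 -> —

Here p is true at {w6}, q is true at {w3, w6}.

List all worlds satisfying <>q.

{w2, w3}

w2: successors {w3}; q there: w3:T. ✓
w3: successors {w6}; q there: w6:T. ✓
w6: no successors, so <>q fails. ✗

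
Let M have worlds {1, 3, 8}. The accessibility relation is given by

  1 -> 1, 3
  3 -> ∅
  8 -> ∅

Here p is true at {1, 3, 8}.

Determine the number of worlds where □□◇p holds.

2

1: successors {1, 3}; □◇p there: 1:F, 3:T. ✗
3: no successors, so □□◇p holds vacuously. ✓
8: no successors, so □□◇p holds vacuously. ✓
Satisfying worlds: {3, 8}.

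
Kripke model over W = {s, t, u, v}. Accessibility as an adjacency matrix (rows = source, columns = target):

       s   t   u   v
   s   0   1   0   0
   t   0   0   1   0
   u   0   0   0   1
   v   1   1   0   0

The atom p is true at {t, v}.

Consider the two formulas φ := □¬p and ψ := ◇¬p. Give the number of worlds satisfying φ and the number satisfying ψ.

1 and 2

For □¬p:
s: successors {t}; ¬p there: t:F. ✗
t: successors {u}; ¬p there: u:T. ✓
u: successors {v}; ¬p there: v:F. ✗
v: successors {s, t}; ¬p there: s:T, t:F. ✗
— 1 world.
For ◇¬p:
s: successors {t}; ¬p there: t:F. ✗
t: successors {u}; ¬p there: u:T. ✓
u: successors {v}; ¬p there: v:F. ✗
v: successors {s, t}; ¬p there: s:T, t:F. ✓
— 2 worlds.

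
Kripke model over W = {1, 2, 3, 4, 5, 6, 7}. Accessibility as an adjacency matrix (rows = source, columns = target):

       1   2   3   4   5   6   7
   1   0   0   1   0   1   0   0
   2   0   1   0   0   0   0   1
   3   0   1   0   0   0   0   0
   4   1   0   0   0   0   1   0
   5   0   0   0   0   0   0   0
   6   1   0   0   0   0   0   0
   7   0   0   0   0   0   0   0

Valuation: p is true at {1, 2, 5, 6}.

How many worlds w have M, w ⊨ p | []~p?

1: p is T, []~p is F. ✓
2: p is T, []~p is F. ✓
3: p is F, []~p is F. ✗
4: p is F, []~p is F. ✗
5: p is T, []~p is T. ✓
6: p is T, []~p is F. ✓
7: p is F, []~p is T. ✓
Satisfying worlds: {1, 2, 5, 6, 7}.

5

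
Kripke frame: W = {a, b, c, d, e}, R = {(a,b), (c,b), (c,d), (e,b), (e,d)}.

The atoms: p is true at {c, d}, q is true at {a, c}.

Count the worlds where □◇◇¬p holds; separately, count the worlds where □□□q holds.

2 and 5

For □◇◇¬p:
a: successors {b}; ◇◇¬p there: b:F. ✗
b: no successors, so □◇◇¬p holds vacuously. ✓
c: successors {b, d}; ◇◇¬p there: b:F, d:F. ✗
d: no successors, so □◇◇¬p holds vacuously. ✓
e: successors {b, d}; ◇◇¬p there: b:F, d:F. ✗
— 2 worlds.
For □□□q:
a: successors {b}; □□q there: b:T. ✓
b: no successors, so □□□q holds vacuously. ✓
c: successors {b, d}; □□q there: b:T, d:T. ✓
d: no successors, so □□□q holds vacuously. ✓
e: successors {b, d}; □□q there: b:T, d:T. ✓
— 5 worlds.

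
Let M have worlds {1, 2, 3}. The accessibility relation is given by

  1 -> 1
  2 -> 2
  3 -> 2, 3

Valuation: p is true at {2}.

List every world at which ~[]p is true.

1: []p is F. ✓
2: []p is T. ✗
3: []p is F. ✓

{1, 3}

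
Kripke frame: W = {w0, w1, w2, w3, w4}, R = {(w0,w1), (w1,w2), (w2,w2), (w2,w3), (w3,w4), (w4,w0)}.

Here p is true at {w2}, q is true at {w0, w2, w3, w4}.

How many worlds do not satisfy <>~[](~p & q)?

w0: successors {w1}; ~[](~p & q) there: w1:T. ✓
w1: successors {w2}; ~[](~p & q) there: w2:T. ✓
w2: successors {w2, w3}; ~[](~p & q) there: w2:T, w3:F. ✓
w3: successors {w4}; ~[](~p & q) there: w4:F. ✗
w4: successors {w0}; ~[](~p & q) there: w0:T. ✓
Satisfying worlds: {w0, w1, w2, w4}.
So <>~[](~p & q) fails at the other 1 world.

1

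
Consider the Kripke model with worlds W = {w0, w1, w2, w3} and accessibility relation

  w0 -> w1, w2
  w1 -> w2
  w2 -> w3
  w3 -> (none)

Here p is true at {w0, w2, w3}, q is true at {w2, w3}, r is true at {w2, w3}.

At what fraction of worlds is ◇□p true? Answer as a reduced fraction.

3/4

w0: successors {w1, w2}; □p there: w1:T, w2:T. ✓
w1: successors {w2}; □p there: w2:T. ✓
w2: successors {w3}; □p there: w3:T. ✓
w3: no successors, so ◇□p fails. ✗
That's 3 of 4 worlds, so 3/4.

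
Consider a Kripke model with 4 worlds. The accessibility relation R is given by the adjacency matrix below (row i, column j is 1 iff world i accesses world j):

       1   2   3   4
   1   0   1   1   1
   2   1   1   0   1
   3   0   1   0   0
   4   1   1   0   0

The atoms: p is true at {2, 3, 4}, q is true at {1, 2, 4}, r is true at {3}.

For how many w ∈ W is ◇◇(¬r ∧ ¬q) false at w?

4

1: successors {2, 3, 4}; ◇(¬r ∧ ¬q) there: 2:F, 3:F, 4:F. ✗
2: successors {1, 2, 4}; ◇(¬r ∧ ¬q) there: 1:F, 2:F, 4:F. ✗
3: successors {2}; ◇(¬r ∧ ¬q) there: 2:F. ✗
4: successors {1, 2}; ◇(¬r ∧ ¬q) there: 1:F, 2:F. ✗
Satisfying worlds: ∅.
So ◇◇(¬r ∧ ¬q) fails at the other 4 worlds.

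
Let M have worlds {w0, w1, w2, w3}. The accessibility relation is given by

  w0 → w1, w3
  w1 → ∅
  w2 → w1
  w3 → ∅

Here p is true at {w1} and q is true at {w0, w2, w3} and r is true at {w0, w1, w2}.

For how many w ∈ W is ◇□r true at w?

w0: successors {w1, w3}; □r there: w1:T, w3:T. ✓
w1: no successors, so ◇□r fails. ✗
w2: successors {w1}; □r there: w1:T. ✓
w3: no successors, so ◇□r fails. ✗
Satisfying worlds: {w0, w2}.

2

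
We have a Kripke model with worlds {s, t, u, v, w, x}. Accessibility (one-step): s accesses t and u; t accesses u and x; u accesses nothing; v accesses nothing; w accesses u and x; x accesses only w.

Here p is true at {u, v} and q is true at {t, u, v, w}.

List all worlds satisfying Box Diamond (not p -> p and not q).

{u, v, x}

s: successors {t, u}; Diamond (not p -> p and not q) there: t:T, u:F. ✗
t: successors {u, x}; Diamond (not p -> p and not q) there: u:F, x:F. ✗
u: no successors, so Box Diamond (not p -> p and not q) holds vacuously. ✓
v: no successors, so Box Diamond (not p -> p and not q) holds vacuously. ✓
w: successors {u, x}; Diamond (not p -> p and not q) there: u:F, x:F. ✗
x: successors {w}; Diamond (not p -> p and not q) there: w:T. ✓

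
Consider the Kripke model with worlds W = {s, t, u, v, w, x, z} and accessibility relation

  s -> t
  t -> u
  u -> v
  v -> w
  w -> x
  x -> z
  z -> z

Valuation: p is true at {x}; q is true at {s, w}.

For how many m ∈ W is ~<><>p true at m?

s: <><>p is F. ✓
t: <><>p is F. ✓
u: <><>p is F. ✓
v: <><>p is T. ✗
w: <><>p is F. ✓
x: <><>p is F. ✓
z: <><>p is F. ✓
Satisfying worlds: {s, t, u, w, x, z}.

6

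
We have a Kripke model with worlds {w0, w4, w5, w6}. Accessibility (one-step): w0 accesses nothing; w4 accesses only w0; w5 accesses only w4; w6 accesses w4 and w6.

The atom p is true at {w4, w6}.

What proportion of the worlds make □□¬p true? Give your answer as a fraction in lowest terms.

3/4

w0: no successors, so □□¬p holds vacuously. ✓
w4: successors {w0}; □¬p there: w0:T. ✓
w5: successors {w4}; □¬p there: w4:T. ✓
w6: successors {w4, w6}; □¬p there: w4:T, w6:F. ✗
That's 3 of 4 worlds, so 3/4.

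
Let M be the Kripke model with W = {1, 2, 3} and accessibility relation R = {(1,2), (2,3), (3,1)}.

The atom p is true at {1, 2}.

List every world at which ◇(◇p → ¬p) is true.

1: successors {2}; ◇p → ¬p there: 2:T. ✓
2: successors {3}; ◇p → ¬p there: 3:T. ✓
3: successors {1}; ◇p → ¬p there: 1:F. ✗

{1, 2}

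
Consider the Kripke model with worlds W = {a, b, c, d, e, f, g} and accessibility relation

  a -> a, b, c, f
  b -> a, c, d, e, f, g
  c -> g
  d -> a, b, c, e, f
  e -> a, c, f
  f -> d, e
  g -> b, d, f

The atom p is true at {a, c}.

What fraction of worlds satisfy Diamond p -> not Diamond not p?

3/7

a: Diamond p is T, not Diamond not p is F. ✗
b: Diamond p is T, not Diamond not p is F. ✗
c: Diamond p is F, not Diamond not p is F. ✓
d: Diamond p is T, not Diamond not p is F. ✗
e: Diamond p is T, not Diamond not p is F. ✗
f: Diamond p is F, not Diamond not p is F. ✓
g: Diamond p is F, not Diamond not p is F. ✓
That's 3 of 7 worlds, so 3/7.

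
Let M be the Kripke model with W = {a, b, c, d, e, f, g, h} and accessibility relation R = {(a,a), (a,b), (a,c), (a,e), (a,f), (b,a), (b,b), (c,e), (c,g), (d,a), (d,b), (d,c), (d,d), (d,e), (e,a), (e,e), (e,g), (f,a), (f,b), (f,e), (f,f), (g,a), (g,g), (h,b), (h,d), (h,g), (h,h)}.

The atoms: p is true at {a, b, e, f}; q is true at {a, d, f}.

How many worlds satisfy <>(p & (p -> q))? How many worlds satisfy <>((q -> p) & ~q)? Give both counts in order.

6 and 8

For <>(p & (p -> q)):
a: successors {a, b, c, e, f}; p & (p -> q) there: a:T, b:F, c:F, e:F, f:T. ✓
b: successors {a, b}; p & (p -> q) there: a:T, b:F. ✓
c: successors {e, g}; p & (p -> q) there: e:F, g:F. ✗
d: successors {a, b, c, d, e}; p & (p -> q) there: a:T, b:F, c:F, d:F, e:F. ✓
e: successors {a, e, g}; p & (p -> q) there: a:T, e:F, g:F. ✓
f: successors {a, b, e, f}; p & (p -> q) there: a:T, b:F, e:F, f:T. ✓
g: successors {a, g}; p & (p -> q) there: a:T, g:F. ✓
h: successors {b, d, g, h}; p & (p -> q) there: b:F, d:F, g:F, h:F. ✗
— 6 worlds.
For <>((q -> p) & ~q):
a: successors {a, b, c, e, f}; (q -> p) & ~q there: a:F, b:T, c:T, e:T, f:F. ✓
b: successors {a, b}; (q -> p) & ~q there: a:F, b:T. ✓
c: successors {e, g}; (q -> p) & ~q there: e:T, g:T. ✓
d: successors {a, b, c, d, e}; (q -> p) & ~q there: a:F, b:T, c:T, d:F, e:T. ✓
e: successors {a, e, g}; (q -> p) & ~q there: a:F, e:T, g:T. ✓
f: successors {a, b, e, f}; (q -> p) & ~q there: a:F, b:T, e:T, f:F. ✓
g: successors {a, g}; (q -> p) & ~q there: a:F, g:T. ✓
h: successors {b, d, g, h}; (q -> p) & ~q there: b:T, d:F, g:T, h:T. ✓
— 8 worlds.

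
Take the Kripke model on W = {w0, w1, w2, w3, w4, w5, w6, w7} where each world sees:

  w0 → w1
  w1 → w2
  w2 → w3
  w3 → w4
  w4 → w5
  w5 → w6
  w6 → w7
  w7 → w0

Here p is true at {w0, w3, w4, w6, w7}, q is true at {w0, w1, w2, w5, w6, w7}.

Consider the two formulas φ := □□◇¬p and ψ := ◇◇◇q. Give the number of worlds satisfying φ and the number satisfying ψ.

For □□◇¬p:
w0: successors {w1}; □◇¬p there: w1:F. ✗
w1: successors {w2}; □◇¬p there: w2:F. ✗
w2: successors {w3}; □◇¬p there: w3:T. ✓
w3: successors {w4}; □◇¬p there: w4:F. ✗
w4: successors {w5}; □◇¬p there: w5:F. ✗
w5: successors {w6}; □◇¬p there: w6:F. ✗
w6: successors {w7}; □◇¬p there: w7:T. ✓
w7: successors {w0}; □◇¬p there: w0:T. ✓
— 3 worlds.
For ◇◇◇q:
w0: successors {w1}; ◇◇q there: w1:F. ✗
w1: successors {w2}; ◇◇q there: w2:F. ✗
w2: successors {w3}; ◇◇q there: w3:T. ✓
w3: successors {w4}; ◇◇q there: w4:T. ✓
w4: successors {w5}; ◇◇q there: w5:T. ✓
w5: successors {w6}; ◇◇q there: w6:T. ✓
w6: successors {w7}; ◇◇q there: w7:T. ✓
w7: successors {w0}; ◇◇q there: w0:T. ✓
— 6 worlds.

3 and 6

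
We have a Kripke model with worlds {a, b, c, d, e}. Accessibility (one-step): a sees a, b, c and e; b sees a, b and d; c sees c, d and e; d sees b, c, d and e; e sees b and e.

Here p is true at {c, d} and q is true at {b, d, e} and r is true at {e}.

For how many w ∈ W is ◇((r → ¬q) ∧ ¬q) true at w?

4

a: successors {a, b, c, e}; (r → ¬q) ∧ ¬q there: a:T, b:F, c:T, e:F. ✓
b: successors {a, b, d}; (r → ¬q) ∧ ¬q there: a:T, b:F, d:F. ✓
c: successors {c, d, e}; (r → ¬q) ∧ ¬q there: c:T, d:F, e:F. ✓
d: successors {b, c, d, e}; (r → ¬q) ∧ ¬q there: b:F, c:T, d:F, e:F. ✓
e: successors {b, e}; (r → ¬q) ∧ ¬q there: b:F, e:F. ✗
Satisfying worlds: {a, b, c, d}.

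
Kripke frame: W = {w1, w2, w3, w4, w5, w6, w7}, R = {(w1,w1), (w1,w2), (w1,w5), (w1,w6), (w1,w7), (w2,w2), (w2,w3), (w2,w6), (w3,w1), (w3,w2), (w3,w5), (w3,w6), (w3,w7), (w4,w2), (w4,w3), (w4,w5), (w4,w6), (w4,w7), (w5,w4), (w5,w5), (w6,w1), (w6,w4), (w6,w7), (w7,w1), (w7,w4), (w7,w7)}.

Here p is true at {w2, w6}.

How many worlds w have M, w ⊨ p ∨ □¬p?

4

w1: p is F, □¬p is F. ✗
w2: p is T, □¬p is F. ✓
w3: p is F, □¬p is F. ✗
w4: p is F, □¬p is F. ✗
w5: p is F, □¬p is T. ✓
w6: p is T, □¬p is T. ✓
w7: p is F, □¬p is T. ✓
Satisfying worlds: {w2, w5, w6, w7}.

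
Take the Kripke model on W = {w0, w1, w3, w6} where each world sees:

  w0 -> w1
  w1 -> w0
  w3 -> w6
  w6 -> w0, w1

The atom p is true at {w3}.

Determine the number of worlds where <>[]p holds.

0

w0: successors {w1}; []p there: w1:F. ✗
w1: successors {w0}; []p there: w0:F. ✗
w3: successors {w6}; []p there: w6:F. ✗
w6: successors {w0, w1}; []p there: w0:F, w1:F. ✗
Satisfying worlds: ∅.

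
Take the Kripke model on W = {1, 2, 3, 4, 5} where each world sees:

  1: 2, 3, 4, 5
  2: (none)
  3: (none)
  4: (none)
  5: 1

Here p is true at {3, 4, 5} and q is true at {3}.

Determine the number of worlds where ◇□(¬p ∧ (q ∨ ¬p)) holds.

1: successors {2, 3, 4, 5}; □(¬p ∧ (q ∨ ¬p)) there: 2:T, 3:T, 4:T, 5:T. ✓
2: no successors, so ◇□(¬p ∧ (q ∨ ¬p)) fails. ✗
3: no successors, so ◇□(¬p ∧ (q ∨ ¬p)) fails. ✗
4: no successors, so ◇□(¬p ∧ (q ∨ ¬p)) fails. ✗
5: successors {1}; □(¬p ∧ (q ∨ ¬p)) there: 1:F. ✗
Satisfying worlds: {1}.

1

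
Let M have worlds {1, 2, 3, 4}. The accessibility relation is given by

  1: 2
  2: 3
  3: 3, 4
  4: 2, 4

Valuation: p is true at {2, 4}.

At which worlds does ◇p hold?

{1, 3, 4}

1: successors {2}; p there: 2:T. ✓
2: successors {3}; p there: 3:F. ✗
3: successors {3, 4}; p there: 3:F, 4:T. ✓
4: successors {2, 4}; p there: 2:T, 4:T. ✓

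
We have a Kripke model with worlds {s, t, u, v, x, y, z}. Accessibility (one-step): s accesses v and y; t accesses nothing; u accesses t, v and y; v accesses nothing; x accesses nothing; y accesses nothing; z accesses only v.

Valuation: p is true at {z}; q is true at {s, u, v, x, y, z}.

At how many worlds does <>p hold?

s: successors {v, y}; p there: v:F, y:F. ✗
t: no successors, so <>p fails. ✗
u: successors {t, v, y}; p there: t:F, v:F, y:F. ✗
v: no successors, so <>p fails. ✗
x: no successors, so <>p fails. ✗
y: no successors, so <>p fails. ✗
z: successors {v}; p there: v:F. ✗
Satisfying worlds: ∅.

0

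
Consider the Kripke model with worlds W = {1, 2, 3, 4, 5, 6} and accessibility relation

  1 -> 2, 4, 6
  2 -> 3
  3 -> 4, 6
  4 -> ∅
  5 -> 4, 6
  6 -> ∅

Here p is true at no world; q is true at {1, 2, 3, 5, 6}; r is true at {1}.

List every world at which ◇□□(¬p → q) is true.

1: successors {2, 4, 6}; □□(¬p → q) there: 2:F, 4:T, 6:T. ✓
2: successors {3}; □□(¬p → q) there: 3:T. ✓
3: successors {4, 6}; □□(¬p → q) there: 4:T, 6:T. ✓
4: no successors, so ◇□□(¬p → q) fails. ✗
5: successors {4, 6}; □□(¬p → q) there: 4:T, 6:T. ✓
6: no successors, so ◇□□(¬p → q) fails. ✗

{1, 2, 3, 5}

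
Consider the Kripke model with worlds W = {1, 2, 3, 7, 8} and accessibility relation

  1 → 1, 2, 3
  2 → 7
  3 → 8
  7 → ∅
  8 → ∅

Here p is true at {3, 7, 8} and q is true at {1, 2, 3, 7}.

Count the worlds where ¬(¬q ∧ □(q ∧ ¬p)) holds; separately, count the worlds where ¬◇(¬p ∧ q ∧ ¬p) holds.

4 and 4

For ¬(¬q ∧ □(q ∧ ¬p)):
1: ¬q ∧ □(q ∧ ¬p) is F. ✓
2: ¬q ∧ □(q ∧ ¬p) is F. ✓
3: ¬q ∧ □(q ∧ ¬p) is F. ✓
7: ¬q ∧ □(q ∧ ¬p) is F. ✓
8: ¬q ∧ □(q ∧ ¬p) is T. ✗
— 4 worlds.
For ¬◇(¬p ∧ q ∧ ¬p):
1: ◇(¬p ∧ q ∧ ¬p) is T. ✗
2: ◇(¬p ∧ q ∧ ¬p) is F. ✓
3: ◇(¬p ∧ q ∧ ¬p) is F. ✓
7: ◇(¬p ∧ q ∧ ¬p) is F. ✓
8: ◇(¬p ∧ q ∧ ¬p) is F. ✓
— 4 worlds.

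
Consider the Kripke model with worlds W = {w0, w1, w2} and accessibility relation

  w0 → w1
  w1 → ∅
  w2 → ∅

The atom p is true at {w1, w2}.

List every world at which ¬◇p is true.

w0: ◇p is T. ✗
w1: ◇p is F. ✓
w2: ◇p is F. ✓

{w1, w2}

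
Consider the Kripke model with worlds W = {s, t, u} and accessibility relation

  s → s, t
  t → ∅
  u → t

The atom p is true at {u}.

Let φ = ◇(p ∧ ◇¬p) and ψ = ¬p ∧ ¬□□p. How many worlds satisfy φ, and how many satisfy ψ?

0 and 1

For ◇(p ∧ ◇¬p):
s: successors {s, t}; p ∧ ◇¬p there: s:F, t:F. ✗
t: no successors, so ◇(p ∧ ◇¬p) fails. ✗
u: successors {t}; p ∧ ◇¬p there: t:F. ✗
— 0 worlds.
For ¬p ∧ ¬□□p:
s: ¬p is T, ¬□□p is T. ✓
t: ¬p is T, ¬□□p is F. ✗
u: ¬p is F, ¬□□p is F. ✗
— 1 world.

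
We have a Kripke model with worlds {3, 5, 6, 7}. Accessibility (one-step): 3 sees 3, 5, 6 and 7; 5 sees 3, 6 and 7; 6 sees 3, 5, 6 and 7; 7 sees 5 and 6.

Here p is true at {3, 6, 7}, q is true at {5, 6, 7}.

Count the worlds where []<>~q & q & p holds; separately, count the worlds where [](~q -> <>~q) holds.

For []<>~q & q & p:
3: []<>~q is F, q & p is F. ✗
5: []<>~q is F, q & p is F. ✗
6: []<>~q is F, q & p is T. ✗
7: []<>~q is T, q & p is T. ✓
— 1 world.
For [](~q -> <>~q):
3: successors {3, 5, 6, 7}; ~q -> <>~q there: 3:T, 5:T, 6:T, 7:T. ✓
5: successors {3, 6, 7}; ~q -> <>~q there: 3:T, 6:T, 7:T. ✓
6: successors {3, 5, 6, 7}; ~q -> <>~q there: 3:T, 5:T, 6:T, 7:T. ✓
7: successors {5, 6}; ~q -> <>~q there: 5:T, 6:T. ✓
— 4 worlds.

1 and 4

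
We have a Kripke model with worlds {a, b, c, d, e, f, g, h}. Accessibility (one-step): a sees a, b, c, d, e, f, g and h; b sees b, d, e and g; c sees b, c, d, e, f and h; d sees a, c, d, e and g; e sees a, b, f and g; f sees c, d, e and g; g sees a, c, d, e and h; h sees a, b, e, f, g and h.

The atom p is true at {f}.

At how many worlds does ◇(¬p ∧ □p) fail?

a: successors {a, b, c, d, e, f, g, h}; ¬p ∧ □p there: a:F, b:F, c:F, d:F, e:F, f:F, g:F, h:F. ✗
b: successors {b, d, e, g}; ¬p ∧ □p there: b:F, d:F, e:F, g:F. ✗
c: successors {b, c, d, e, f, h}; ¬p ∧ □p there: b:F, c:F, d:F, e:F, f:F, h:F. ✗
d: successors {a, c, d, e, g}; ¬p ∧ □p there: a:F, c:F, d:F, e:F, g:F. ✗
e: successors {a, b, f, g}; ¬p ∧ □p there: a:F, b:F, f:F, g:F. ✗
f: successors {c, d, e, g}; ¬p ∧ □p there: c:F, d:F, e:F, g:F. ✗
g: successors {a, c, d, e, h}; ¬p ∧ □p there: a:F, c:F, d:F, e:F, h:F. ✗
h: successors {a, b, e, f, g, h}; ¬p ∧ □p there: a:F, b:F, e:F, f:F, g:F, h:F. ✗
Satisfying worlds: ∅.
So ◇(¬p ∧ □p) fails at the other 8 worlds.

8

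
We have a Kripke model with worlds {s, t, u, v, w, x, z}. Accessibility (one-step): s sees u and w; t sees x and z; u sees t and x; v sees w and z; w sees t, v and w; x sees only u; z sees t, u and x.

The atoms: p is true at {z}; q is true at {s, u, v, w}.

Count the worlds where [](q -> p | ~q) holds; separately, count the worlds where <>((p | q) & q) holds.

For [](q -> p | ~q):
s: successors {u, w}; q -> p | ~q there: u:F, w:F. ✗
t: successors {x, z}; q -> p | ~q there: x:T, z:T. ✓
u: successors {t, x}; q -> p | ~q there: t:T, x:T. ✓
v: successors {w, z}; q -> p | ~q there: w:F, z:T. ✗
w: successors {t, v, w}; q -> p | ~q there: t:T, v:F, w:F. ✗
x: successors {u}; q -> p | ~q there: u:F. ✗
z: successors {t, u, x}; q -> p | ~q there: t:T, u:F, x:T. ✗
— 2 worlds.
For <>((p | q) & q):
s: successors {u, w}; (p | q) & q there: u:T, w:T. ✓
t: successors {x, z}; (p | q) & q there: x:F, z:F. ✗
u: successors {t, x}; (p | q) & q there: t:F, x:F. ✗
v: successors {w, z}; (p | q) & q there: w:T, z:F. ✓
w: successors {t, v, w}; (p | q) & q there: t:F, v:T, w:T. ✓
x: successors {u}; (p | q) & q there: u:T. ✓
z: successors {t, u, x}; (p | q) & q there: t:F, u:T, x:F. ✓
— 5 worlds.

2 and 5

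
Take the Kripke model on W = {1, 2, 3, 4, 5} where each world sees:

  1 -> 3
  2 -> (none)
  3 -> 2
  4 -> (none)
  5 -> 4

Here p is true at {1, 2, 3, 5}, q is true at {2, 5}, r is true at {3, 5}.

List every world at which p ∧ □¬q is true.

{1, 2, 5}

1: p is T, □¬q is T. ✓
2: p is T, □¬q is T. ✓
3: p is T, □¬q is F. ✗
4: p is F, □¬q is T. ✗
5: p is T, □¬q is T. ✓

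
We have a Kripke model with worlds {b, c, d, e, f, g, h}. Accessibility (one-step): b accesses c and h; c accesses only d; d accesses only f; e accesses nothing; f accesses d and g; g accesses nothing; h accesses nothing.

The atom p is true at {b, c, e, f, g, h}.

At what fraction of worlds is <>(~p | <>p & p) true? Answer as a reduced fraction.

3/7

b: successors {c, h}; ~p | <>p & p there: c:F, h:F. ✗
c: successors {d}; ~p | <>p & p there: d:T. ✓
d: successors {f}; ~p | <>p & p there: f:T. ✓
e: no successors, so <>(~p | <>p & p) fails. ✗
f: successors {d, g}; ~p | <>p & p there: d:T, g:F. ✓
g: no successors, so <>(~p | <>p & p) fails. ✗
h: no successors, so <>(~p | <>p & p) fails. ✗
That's 3 of 7 worlds, so 3/7.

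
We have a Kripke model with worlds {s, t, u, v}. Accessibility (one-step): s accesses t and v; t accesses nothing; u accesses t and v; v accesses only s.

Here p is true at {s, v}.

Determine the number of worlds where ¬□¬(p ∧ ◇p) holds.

s: □¬(p ∧ ◇p) is F. ✓
t: □¬(p ∧ ◇p) is T. ✗
u: □¬(p ∧ ◇p) is F. ✓
v: □¬(p ∧ ◇p) is F. ✓
Satisfying worlds: {s, u, v}.

3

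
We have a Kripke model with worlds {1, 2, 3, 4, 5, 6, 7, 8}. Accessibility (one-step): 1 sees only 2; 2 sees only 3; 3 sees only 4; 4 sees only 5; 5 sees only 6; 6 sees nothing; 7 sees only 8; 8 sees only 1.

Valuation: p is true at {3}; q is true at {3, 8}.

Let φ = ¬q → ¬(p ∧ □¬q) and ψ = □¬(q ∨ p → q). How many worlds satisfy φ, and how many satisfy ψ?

For ¬q → ¬(p ∧ □¬q):
1: ¬q is T, ¬(p ∧ □¬q) is T. ✓
2: ¬q is T, ¬(p ∧ □¬q) is T. ✓
3: ¬q is F, ¬(p ∧ □¬q) is F. ✓
4: ¬q is T, ¬(p ∧ □¬q) is T. ✓
5: ¬q is T, ¬(p ∧ □¬q) is T. ✓
6: ¬q is T, ¬(p ∧ □¬q) is T. ✓
7: ¬q is T, ¬(p ∧ □¬q) is T. ✓
8: ¬q is F, ¬(p ∧ □¬q) is T. ✓
— 8 worlds.
For □¬(q ∨ p → q):
1: successors {2}; ¬(q ∨ p → q) there: 2:F. ✗
2: successors {3}; ¬(q ∨ p → q) there: 3:F. ✗
3: successors {4}; ¬(q ∨ p → q) there: 4:F. ✗
4: successors {5}; ¬(q ∨ p → q) there: 5:F. ✗
5: successors {6}; ¬(q ∨ p → q) there: 6:F. ✗
6: no successors, so □¬(q ∨ p → q) holds vacuously. ✓
7: successors {8}; ¬(q ∨ p → q) there: 8:F. ✗
8: successors {1}; ¬(q ∨ p → q) there: 1:F. ✗
— 1 world.

8 and 1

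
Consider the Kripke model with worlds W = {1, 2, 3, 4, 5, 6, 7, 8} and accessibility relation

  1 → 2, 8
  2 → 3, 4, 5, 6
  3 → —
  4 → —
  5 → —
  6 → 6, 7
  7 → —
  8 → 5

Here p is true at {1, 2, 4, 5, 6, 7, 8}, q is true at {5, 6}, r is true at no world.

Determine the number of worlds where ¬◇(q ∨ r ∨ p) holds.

4

1: ◇(q ∨ r ∨ p) is T. ✗
2: ◇(q ∨ r ∨ p) is T. ✗
3: ◇(q ∨ r ∨ p) is F. ✓
4: ◇(q ∨ r ∨ p) is F. ✓
5: ◇(q ∨ r ∨ p) is F. ✓
6: ◇(q ∨ r ∨ p) is T. ✗
7: ◇(q ∨ r ∨ p) is F. ✓
8: ◇(q ∨ r ∨ p) is T. ✗
Satisfying worlds: {3, 4, 5, 7}.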